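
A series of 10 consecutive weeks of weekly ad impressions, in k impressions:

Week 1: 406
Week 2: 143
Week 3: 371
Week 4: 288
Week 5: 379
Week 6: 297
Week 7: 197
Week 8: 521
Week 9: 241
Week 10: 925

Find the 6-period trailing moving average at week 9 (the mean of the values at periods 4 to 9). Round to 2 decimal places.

Sum of periods 4–9: 288 + 379 + 297 + 197 + 521 + 241 = 1923
Divide by 6: 1923 / 6 = 320.50

320.50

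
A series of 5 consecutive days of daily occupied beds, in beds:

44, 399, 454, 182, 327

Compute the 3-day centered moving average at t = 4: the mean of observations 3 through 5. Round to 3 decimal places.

Sum of periods 3–5: 454 + 182 + 327 = 963
Divide by 3: 963 / 3 = 321.000

321.000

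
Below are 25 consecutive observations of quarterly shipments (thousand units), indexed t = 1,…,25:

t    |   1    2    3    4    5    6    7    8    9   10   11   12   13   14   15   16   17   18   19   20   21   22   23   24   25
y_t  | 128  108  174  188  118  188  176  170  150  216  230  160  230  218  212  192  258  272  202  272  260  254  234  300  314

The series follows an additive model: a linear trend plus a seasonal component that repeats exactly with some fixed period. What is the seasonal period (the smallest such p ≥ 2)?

First differences y_{t+1} − y_t: -20, 66, 14, -70, 70, -12, -6, -20, 66, 14, -70, 70, -12, -6, -20, 66, …
The difference pattern repeats every 7 terms and not for any smaller step, so p = 7.

7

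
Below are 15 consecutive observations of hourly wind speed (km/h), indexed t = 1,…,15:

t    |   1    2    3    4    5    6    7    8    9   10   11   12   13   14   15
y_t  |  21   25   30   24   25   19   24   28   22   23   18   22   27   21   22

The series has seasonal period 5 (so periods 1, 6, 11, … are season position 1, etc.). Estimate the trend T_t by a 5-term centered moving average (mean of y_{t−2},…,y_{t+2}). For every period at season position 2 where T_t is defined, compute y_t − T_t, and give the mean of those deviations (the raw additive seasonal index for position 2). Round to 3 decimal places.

0.100

Season position 2 occurs at t = 7, 12 (where T_t is defined).
t=7: T_7 = 23.60000; y_7 − T_7 = 24 − 23.60000 = 0.40000
t=12: T_12 = 22.20000; y_12 − T_12 = 22 − 22.20000 = -0.20000
Mean deviation: (0.40000 + -0.20000) / 2 = 0.100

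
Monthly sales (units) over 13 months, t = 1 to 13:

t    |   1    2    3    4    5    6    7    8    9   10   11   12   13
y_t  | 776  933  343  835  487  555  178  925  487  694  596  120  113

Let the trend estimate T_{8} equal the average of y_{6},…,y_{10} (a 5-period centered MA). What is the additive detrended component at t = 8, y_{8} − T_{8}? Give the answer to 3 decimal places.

357.200

Trend T_8 = (555 + 178 + 925 + 487 + 694) / 5 = 2839/5 = 567.80000
Detrended value: 925 − 567.80000 = 357.200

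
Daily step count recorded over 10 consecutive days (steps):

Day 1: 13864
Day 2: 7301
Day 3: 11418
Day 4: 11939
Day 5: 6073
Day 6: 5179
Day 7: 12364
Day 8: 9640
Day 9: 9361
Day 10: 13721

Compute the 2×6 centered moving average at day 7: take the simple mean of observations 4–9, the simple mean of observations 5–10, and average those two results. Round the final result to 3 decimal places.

9241.167

Sum over 4–9: 11939 + 6073 + 5179 + 12364 + 9640 + 9361 = 54556
Sum over 5–10: 6073 + 5179 + 12364 + 9640 + 9361 + 13721 = 56338
CMA at t=7 = (54556 + 56338) / (2·6) = 110894 / 12 = 9241.167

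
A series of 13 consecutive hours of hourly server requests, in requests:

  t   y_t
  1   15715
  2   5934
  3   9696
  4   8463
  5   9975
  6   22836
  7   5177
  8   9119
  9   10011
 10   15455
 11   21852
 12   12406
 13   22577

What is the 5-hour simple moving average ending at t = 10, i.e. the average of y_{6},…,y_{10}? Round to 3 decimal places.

Sum of periods 6–10: 22836 + 5177 + 9119 + 10011 + 15455 = 62598
Divide by 5: 62598 / 5 = 12519.600

12519.600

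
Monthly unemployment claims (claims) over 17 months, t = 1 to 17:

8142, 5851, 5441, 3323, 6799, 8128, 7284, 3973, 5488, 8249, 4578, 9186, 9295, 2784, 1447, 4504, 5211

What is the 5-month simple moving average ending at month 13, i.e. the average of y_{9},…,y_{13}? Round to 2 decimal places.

Sum of periods 9–13: 5488 + 8249 + 4578 + 9186 + 9295 = 36796
Divide by 5: 36796 / 5 = 7359.20

7359.20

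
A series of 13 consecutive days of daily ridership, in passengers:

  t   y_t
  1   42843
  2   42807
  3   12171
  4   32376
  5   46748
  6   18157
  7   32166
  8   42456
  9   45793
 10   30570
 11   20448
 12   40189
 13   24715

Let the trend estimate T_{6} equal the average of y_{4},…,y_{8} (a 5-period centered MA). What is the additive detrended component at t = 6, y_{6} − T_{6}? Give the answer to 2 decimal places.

-16223.60

Trend T_6 = (32376 + 46748 + 18157 + 32166 + 42456) / 5 = 171903/5 = 34380.6000
Detrended value: 18157 − 34380.6000 = -16223.60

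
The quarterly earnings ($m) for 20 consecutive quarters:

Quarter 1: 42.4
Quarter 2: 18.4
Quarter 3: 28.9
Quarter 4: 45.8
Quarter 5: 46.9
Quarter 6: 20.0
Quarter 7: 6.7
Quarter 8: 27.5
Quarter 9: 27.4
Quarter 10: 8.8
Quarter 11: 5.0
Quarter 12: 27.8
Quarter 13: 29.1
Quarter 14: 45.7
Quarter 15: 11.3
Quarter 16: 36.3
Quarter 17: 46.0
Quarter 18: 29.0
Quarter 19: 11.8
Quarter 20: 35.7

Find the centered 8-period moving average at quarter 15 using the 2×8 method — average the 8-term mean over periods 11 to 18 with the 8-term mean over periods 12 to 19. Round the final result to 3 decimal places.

Sum over 11–18: 5.0 + 27.8 + 29.1 + 45.7 + 11.3 + 36.3 + 46.0 + 29.0 = 230.2
Sum over 12–19: 27.8 + 29.1 + 45.7 + 11.3 + 36.3 + 46.0 + 29.0 + 11.8 = 237.0
CMA at t=15 = (230.2 + 237.0) / (2·8) = 467.2 / 16 = 29.200

29.200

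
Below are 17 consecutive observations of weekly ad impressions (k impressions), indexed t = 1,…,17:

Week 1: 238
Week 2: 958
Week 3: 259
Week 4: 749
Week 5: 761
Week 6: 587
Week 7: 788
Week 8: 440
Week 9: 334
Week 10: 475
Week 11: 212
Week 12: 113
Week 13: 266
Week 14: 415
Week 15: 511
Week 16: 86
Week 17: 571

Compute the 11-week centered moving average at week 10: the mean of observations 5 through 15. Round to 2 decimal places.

445.64

Sum of periods 5–15: 761 + 587 + 788 + 440 + 334 + 475 + 212 + 113 + 266 + 415 + 511 = 4902
Divide by 11: 4902 / 11 = 445.64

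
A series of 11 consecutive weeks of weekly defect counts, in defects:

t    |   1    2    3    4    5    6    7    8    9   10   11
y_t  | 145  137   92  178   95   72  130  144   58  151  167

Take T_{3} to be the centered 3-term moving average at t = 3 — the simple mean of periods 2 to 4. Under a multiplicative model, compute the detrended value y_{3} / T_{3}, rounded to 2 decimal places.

Trend T_3 = (137 + 92 + 178) / 3 = 407/3 = 135.6667
Ratio to trend: 92 / 135.6667 = 0.68

0.68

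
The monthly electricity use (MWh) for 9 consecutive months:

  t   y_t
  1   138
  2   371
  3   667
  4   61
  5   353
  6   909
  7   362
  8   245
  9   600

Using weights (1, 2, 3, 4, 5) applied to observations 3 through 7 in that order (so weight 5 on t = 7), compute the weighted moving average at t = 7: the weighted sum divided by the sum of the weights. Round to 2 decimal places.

486.27

Weighted sum: 1·667 + 2·61 + 3·353 + 4·909 + 5·362 = 667 + 122 + 1059 + 3636 + 1810 = 7294
Weight total: 1 + 2 + 3 + 4 + 5 = 15
WMA = 7294 / 15 = 486.27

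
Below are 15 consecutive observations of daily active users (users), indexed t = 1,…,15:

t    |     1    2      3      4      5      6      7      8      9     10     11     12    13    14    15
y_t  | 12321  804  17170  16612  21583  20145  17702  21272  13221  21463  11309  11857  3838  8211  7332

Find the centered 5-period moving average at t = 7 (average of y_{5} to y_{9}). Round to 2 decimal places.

Sum of periods 5–9: 21583 + 20145 + 17702 + 21272 + 13221 = 93923
Divide by 5: 93923 / 5 = 18784.60

18784.60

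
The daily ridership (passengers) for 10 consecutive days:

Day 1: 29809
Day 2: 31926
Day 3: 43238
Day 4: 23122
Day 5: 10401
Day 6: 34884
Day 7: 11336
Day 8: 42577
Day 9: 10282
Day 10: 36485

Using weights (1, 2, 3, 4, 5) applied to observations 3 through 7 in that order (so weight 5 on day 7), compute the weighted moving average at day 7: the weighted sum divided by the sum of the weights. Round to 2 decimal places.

21126.73

Weighted sum: 1·43238 + 2·23122 + 3·10401 + 4·34884 + 5·11336 = 43238 + 46244 + 31203 + 139536 + 56680 = 316901
Weight total: 1 + 2 + 3 + 4 + 5 = 15
WMA = 316901 / 15 = 21126.73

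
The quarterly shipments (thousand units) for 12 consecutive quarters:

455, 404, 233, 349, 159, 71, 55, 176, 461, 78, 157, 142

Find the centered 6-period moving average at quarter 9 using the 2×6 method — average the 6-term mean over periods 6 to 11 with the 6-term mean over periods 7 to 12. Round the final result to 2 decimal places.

172.25

Sum over 6–11: 71 + 55 + 176 + 461 + 78 + 157 = 998
Sum over 7–12: 55 + 176 + 461 + 78 + 157 + 142 = 1069
CMA at t=9 = (998 + 1069) / (2·6) = 2067 / 12 = 172.25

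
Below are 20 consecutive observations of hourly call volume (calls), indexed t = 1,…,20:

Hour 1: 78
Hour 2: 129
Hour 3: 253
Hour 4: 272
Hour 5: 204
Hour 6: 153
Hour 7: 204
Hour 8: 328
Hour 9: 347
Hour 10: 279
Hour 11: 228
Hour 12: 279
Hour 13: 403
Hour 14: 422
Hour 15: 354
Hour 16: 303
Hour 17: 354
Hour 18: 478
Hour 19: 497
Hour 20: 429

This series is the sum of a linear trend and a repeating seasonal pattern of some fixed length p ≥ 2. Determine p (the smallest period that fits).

5

First differences y_{t+1} − y_t: 51, 124, 19, -68, -51, 51, 124, 19, -68, -51, 51, 124, …
The difference pattern repeats every 5 terms and not for any smaller step, so p = 5.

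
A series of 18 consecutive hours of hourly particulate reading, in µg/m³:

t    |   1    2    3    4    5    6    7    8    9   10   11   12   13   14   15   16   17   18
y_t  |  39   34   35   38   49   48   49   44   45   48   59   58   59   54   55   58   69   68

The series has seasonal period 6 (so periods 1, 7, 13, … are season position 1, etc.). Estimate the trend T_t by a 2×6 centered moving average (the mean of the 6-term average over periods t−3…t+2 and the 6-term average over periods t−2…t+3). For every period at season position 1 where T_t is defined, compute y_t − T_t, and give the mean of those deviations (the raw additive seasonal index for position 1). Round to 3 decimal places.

Season position 1 occurs at t = 7, 13 (where T_t is defined).
t=7: T_7 = 46.33333; y_7 − T_7 = 49 − 46.33333 = 2.66667
t=13: T_13 = 56.33333; y_13 − T_13 = 59 − 56.33333 = 2.66667
Mean deviation: (2.66667 + 2.66667) / 2 = 2.667

2.667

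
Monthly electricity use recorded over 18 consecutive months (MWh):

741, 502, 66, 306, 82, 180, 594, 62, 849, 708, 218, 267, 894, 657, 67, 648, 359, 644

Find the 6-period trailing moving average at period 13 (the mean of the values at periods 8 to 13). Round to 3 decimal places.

499.667

Sum of periods 8–13: 62 + 849 + 708 + 218 + 267 + 894 = 2998
Divide by 6: 2998 / 6 = 499.667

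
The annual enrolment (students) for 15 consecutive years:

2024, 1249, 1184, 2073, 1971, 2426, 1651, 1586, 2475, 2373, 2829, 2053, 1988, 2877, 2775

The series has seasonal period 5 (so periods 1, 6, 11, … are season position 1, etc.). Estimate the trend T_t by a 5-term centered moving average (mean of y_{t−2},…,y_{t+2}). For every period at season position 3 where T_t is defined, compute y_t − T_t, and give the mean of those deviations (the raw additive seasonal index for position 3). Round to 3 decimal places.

Season position 3 occurs at t = 3, 8, 13 (where T_t is defined).
t=3: T_3 = 1700.20000; y_3 − T_3 = 1184 − 1700.20000 = -516.20000
t=8: T_8 = 2102.20000; y_8 − T_8 = 1586 − 2102.20000 = -516.20000
t=13: T_13 = 2504.40000; y_13 − T_13 = 1988 − 2504.40000 = -516.40000
Mean deviation: (-516.20000 + -516.20000 + -516.40000) / 3 = -516.267

-516.267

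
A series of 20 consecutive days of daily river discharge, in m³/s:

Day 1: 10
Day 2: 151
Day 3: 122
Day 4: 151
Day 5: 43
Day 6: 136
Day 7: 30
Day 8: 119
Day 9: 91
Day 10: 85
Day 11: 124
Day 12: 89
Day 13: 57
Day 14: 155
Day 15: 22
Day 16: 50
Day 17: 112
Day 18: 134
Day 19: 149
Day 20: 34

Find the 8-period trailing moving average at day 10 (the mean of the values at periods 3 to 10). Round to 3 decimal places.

Sum of periods 3–10: 122 + 151 + 43 + 136 + 30 + 119 + 91 + 85 = 777
Divide by 8: 777 / 8 = 97.125

97.125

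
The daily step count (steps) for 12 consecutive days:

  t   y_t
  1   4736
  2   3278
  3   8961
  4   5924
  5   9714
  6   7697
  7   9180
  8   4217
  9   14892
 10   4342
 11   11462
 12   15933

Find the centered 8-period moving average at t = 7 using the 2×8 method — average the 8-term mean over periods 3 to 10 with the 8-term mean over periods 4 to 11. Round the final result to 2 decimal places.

8272.19

Sum over 3–10: 8961 + 5924 + 9714 + 7697 + 9180 + 4217 + 14892 + 4342 = 64927
Sum over 4–11: 5924 + 9714 + 7697 + 9180 + 4217 + 14892 + 4342 + 11462 = 67428
CMA at t=7 = (64927 + 67428) / (2·8) = 132355 / 16 = 8272.19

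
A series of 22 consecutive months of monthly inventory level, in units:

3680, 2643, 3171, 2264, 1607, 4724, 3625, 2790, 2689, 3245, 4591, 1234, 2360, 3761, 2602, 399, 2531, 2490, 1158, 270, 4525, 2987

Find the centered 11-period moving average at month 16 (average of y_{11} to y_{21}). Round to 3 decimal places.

Sum of periods 11–21: 4591 + 1234 + 2360 + 3761 + 2602 + 399 + 2531 + 2490 + 1158 + 270 + 4525 = 25921
Divide by 11: 25921 / 11 = 2356.455

2356.455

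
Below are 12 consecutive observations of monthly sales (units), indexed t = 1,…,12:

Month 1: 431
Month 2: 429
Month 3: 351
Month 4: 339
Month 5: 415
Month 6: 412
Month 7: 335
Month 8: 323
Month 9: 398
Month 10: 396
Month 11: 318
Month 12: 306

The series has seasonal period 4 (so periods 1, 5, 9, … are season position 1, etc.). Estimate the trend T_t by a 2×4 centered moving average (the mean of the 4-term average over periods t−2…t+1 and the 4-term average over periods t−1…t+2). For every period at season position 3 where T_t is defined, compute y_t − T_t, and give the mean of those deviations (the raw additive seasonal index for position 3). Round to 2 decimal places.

-34.31

Season position 3 occurs at t = 3, 7 (where T_t is defined).
t=3: T_3 = 385.5000; y_3 − T_3 = 351 − 385.5000 = -34.5000
t=7: T_7 = 369.1250; y_7 − T_7 = 335 − 369.1250 = -34.1250
Mean deviation: (-34.5000 + -34.1250) / 2 = -34.31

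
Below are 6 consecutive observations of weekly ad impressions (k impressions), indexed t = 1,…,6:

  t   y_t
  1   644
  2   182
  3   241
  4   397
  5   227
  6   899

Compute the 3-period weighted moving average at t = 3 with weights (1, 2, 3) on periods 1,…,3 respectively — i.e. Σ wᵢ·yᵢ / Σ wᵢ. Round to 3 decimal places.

288.500

Weighted sum: 1·644 + 2·182 + 3·241 = 644 + 364 + 723 = 1731
Weight total: 1 + 2 + 3 = 6
WMA = 1731 / 6 = 288.500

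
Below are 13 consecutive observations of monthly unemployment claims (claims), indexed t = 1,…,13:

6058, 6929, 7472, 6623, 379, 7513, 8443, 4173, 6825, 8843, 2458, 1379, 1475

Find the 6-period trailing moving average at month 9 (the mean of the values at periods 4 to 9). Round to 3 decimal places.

Sum of periods 4–9: 6623 + 379 + 7513 + 8443 + 4173 + 6825 = 33956
Divide by 6: 33956 / 6 = 5659.333

5659.333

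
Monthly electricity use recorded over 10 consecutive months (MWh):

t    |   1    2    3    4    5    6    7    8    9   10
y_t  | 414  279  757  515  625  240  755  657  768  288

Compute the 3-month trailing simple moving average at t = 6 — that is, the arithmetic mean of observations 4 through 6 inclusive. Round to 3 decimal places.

460.000

Sum of periods 4–6: 515 + 625 + 240 = 1380
Divide by 3: 1380 / 3 = 460.000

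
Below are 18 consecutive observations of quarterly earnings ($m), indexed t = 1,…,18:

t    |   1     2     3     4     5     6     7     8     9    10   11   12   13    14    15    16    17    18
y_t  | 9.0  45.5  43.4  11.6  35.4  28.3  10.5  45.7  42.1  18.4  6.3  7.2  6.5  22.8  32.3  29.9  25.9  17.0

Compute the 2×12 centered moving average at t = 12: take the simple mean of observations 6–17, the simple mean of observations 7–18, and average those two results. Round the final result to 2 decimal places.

22.52

Sum over 6–17: 28.3 + 10.5 + 45.7 + 42.1 + 18.4 + 6.3 + 7.2 + 6.5 + 22.8 + 32.3 + 29.9 + 25.9 = 275.9
Sum over 7–18: 10.5 + 45.7 + 42.1 + 18.4 + 6.3 + 7.2 + 6.5 + 22.8 + 32.3 + 29.9 + 25.9 + 17.0 = 264.6
CMA at t=12 = (275.9 + 264.6) / (2·12) = 540.5 / 24 = 22.52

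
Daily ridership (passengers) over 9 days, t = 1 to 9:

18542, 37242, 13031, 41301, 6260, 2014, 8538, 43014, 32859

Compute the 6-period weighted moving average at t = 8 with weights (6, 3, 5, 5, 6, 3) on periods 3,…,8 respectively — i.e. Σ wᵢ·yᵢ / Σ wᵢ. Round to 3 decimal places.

15133.179

Weighted sum: 6·13031 + 3·41301 + 5·6260 + 5·2014 + 6·8538 + 3·43014 = 78186 + 123903 + 31300 + 10070 + 51228 + 129042 = 423729
Weight total: 6 + 3 + 5 + 5 + 6 + 3 = 28
WMA = 423729 / 28 = 15133.179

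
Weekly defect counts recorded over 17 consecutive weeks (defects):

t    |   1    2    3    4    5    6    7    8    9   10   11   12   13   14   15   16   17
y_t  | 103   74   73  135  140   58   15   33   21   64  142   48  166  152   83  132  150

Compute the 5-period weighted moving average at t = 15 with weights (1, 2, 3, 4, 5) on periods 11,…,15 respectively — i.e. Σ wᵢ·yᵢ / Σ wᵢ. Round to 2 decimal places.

117.27

Weighted sum: 1·142 + 2·48 + 3·166 + 4·152 + 5·83 = 142 + 96 + 498 + 608 + 415 = 1759
Weight total: 1 + 2 + 3 + 4 + 5 = 15
WMA = 1759 / 15 = 117.27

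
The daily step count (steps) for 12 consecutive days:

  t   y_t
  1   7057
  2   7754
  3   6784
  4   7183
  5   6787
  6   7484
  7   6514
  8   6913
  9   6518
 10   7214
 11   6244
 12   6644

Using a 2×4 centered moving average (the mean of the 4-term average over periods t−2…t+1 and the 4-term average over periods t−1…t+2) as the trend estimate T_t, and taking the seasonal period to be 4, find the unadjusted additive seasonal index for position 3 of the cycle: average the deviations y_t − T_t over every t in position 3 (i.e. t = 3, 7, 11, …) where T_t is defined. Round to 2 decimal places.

Season position 3 occurs at t = 3, 7 (where T_t is defined).
t=3: T_3 = 7160.7500; y_3 − T_3 = 6784 − 7160.7500 = -376.7500
t=7: T_7 = 6890.8750; y_7 − T_7 = 6514 − 6890.8750 = -376.8750
Mean deviation: (-376.7500 + -376.8750) / 2 = -376.81

-376.81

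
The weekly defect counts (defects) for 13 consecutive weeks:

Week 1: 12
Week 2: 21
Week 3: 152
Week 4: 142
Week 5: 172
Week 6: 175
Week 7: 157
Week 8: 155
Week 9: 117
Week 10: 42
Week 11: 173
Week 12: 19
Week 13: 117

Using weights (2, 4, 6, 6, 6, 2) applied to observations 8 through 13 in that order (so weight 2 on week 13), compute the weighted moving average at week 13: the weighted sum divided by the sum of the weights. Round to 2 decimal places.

92.92

Weighted sum: 2·155 + 4·117 + 6·42 + 6·173 + 6·19 + 2·117 = 310 + 468 + 252 + 1038 + 114 + 234 = 2416
Weight total: 2 + 4 + 6 + 6 + 6 + 2 = 26
WMA = 2416 / 26 = 92.92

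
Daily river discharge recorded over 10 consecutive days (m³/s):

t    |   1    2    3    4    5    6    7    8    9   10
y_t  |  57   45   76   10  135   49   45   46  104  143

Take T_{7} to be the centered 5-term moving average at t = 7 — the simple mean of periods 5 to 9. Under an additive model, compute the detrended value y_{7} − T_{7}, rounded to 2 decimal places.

Trend T_7 = (135 + 49 + 45 + 46 + 104) / 5 = 379/5 = 75.8000
Detrended value: 45 − 75.8000 = -30.80

-30.80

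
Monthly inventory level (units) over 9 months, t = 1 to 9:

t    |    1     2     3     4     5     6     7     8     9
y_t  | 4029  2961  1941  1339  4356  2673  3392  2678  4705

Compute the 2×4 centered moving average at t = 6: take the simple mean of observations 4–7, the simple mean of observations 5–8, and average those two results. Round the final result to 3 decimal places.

3107.375

Sum over 4–7: 1339 + 4356 + 2673 + 3392 = 11760
Sum over 5–8: 4356 + 2673 + 3392 + 2678 = 13099
CMA at t=6 = (11760 + 13099) / (2·4) = 24859 / 8 = 3107.375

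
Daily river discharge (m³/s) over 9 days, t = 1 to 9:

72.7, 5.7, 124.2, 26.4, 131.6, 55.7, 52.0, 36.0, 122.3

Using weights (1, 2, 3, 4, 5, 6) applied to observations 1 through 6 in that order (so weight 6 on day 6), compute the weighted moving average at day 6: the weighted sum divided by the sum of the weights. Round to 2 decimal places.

74.02

Weighted sum: 1·72.7 + 2·5.7 + 3·124.2 + 4·26.4 + 5·131.6 + 6·55.7 = 72.7 + 11.4 + 372.6 + 105.6 + 658.0 + 334.2 = 1554.5
Weight total: 1 + 2 + 3 + 4 + 5 + 6 = 21
WMA = 1554.5 / 21 = 74.02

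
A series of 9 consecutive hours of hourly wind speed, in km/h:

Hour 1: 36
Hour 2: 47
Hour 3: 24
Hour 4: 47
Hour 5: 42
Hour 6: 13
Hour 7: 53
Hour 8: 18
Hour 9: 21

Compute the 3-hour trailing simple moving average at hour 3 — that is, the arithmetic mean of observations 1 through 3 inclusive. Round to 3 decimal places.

Sum of periods 1–3: 36 + 47 + 24 = 107
Divide by 3: 107 / 3 = 35.667

35.667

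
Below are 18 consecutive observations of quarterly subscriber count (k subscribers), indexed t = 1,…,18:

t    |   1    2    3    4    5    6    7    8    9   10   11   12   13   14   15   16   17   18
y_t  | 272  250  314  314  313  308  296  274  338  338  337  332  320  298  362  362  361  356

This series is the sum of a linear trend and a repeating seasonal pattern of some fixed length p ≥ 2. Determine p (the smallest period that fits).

6

First differences y_{t+1} − y_t: -22, 64, 0, -1, -5, -12, -22, 64, 0, -1, -5, -12, -22, 64, …
The difference pattern repeats every 6 terms and not for any smaller step, so p = 6.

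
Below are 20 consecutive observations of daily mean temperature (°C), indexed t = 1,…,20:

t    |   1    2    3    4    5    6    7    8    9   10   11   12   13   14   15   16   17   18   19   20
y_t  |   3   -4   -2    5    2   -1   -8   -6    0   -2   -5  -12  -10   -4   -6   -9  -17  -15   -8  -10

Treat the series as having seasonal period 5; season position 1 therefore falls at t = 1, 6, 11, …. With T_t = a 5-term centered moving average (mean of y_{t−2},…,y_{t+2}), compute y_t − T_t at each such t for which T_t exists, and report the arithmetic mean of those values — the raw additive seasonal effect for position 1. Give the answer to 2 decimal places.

Season position 1 occurs at t = 6, 11, 16 (where T_t is defined).
t=6: T_6 = -1.6000; y_6 − T_6 = -1 − -1.6000 = 0.6000
t=11: T_11 = -5.8000; y_11 − T_11 = -5 − -5.8000 = 0.8000
t=16: T_16 = -10.2000; y_16 − T_16 = -9 − -10.2000 = 1.2000
Mean deviation: (0.6000 + 0.8000 + 1.2000) / 3 = 0.87

0.87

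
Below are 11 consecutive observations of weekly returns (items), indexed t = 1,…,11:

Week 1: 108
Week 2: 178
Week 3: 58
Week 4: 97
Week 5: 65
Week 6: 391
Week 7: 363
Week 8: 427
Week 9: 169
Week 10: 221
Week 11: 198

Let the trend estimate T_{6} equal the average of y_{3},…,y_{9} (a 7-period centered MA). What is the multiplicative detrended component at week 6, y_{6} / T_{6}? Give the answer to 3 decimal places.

Trend T_6 = (58 + 97 + 65 + 391 + 363 + 427 + 169) / 7 = 1570/7 = 224.28571
Ratio to trend: 391 / 224.28571 = 1.743

1.743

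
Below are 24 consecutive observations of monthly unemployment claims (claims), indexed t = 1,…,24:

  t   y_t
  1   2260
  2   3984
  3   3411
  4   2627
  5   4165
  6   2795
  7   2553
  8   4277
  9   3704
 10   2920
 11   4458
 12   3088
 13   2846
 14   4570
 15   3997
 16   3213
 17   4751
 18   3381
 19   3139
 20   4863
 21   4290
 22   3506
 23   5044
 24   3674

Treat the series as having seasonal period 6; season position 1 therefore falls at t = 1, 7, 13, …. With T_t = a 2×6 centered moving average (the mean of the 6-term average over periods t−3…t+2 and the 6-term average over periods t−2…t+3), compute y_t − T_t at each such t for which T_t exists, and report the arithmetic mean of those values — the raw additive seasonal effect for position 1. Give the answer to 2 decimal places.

Season position 1 occurs at t = 7, 13, 19 (where T_t is defined).
t=7: T_7 = 3377.9167; y_7 − T_7 = 2553 − 3377.9167 = -824.9167
t=13: T_13 = 3670.9167; y_13 − T_13 = 2846 − 3670.9167 = -824.9167
t=19: T_19 = 3963.9167; y_19 − T_19 = 3139 − 3963.9167 = -824.9167
Mean deviation: (-824.9167 + -824.9167 + -824.9167) / 3 = -824.92

-824.92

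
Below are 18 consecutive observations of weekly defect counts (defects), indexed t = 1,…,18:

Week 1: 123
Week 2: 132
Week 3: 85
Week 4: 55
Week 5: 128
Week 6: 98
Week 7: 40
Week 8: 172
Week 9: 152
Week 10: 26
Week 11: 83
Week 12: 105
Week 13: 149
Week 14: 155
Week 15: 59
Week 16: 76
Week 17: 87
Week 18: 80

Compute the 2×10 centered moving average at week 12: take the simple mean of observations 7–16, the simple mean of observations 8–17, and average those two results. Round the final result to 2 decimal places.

Sum over 7–16: 40 + 172 + 152 + 26 + 83 + 105 + 149 + 155 + 59 + 76 = 1017
Sum over 8–17: 172 + 152 + 26 + 83 + 105 + 149 + 155 + 59 + 76 + 87 = 1064
CMA at t=12 = (1017 + 1064) / (2·10) = 2081 / 20 = 104.05

104.05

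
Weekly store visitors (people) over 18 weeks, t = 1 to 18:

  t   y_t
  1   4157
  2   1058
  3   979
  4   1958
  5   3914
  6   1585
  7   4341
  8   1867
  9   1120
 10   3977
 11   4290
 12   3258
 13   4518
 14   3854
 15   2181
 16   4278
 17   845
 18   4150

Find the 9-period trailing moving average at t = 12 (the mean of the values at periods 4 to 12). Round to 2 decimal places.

2923.33

Sum of periods 4–12: 1958 + 3914 + 1585 + 4341 + 1867 + 1120 + 3977 + 4290 + 3258 = 26310
Divide by 9: 26310 / 9 = 2923.33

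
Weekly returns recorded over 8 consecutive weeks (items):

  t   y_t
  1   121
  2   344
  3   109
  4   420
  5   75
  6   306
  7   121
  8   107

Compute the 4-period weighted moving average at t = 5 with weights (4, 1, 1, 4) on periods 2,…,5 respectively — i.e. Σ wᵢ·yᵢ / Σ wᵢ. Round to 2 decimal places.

Weighted sum: 4·344 + 1·109 + 1·420 + 4·75 = 1376 + 109 + 420 + 300 = 2205
Weight total: 4 + 1 + 1 + 4 = 10
WMA = 2205 / 10 = 220.50

220.50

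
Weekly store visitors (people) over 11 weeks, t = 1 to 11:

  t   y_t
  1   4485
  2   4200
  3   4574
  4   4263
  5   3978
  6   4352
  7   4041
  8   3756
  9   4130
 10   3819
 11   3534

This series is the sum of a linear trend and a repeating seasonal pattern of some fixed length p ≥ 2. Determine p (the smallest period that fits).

3

First differences y_{t+1} − y_t: -285, 374, -311, -285, 374, -311, -285, 374, …
The difference pattern repeats every 3 terms and not for any smaller step, so p = 3.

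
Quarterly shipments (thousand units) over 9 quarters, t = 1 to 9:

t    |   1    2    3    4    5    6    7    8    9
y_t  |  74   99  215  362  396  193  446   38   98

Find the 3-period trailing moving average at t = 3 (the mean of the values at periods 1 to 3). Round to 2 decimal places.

129.33

Sum of periods 1–3: 74 + 99 + 215 = 388
Divide by 3: 388 / 3 = 129.33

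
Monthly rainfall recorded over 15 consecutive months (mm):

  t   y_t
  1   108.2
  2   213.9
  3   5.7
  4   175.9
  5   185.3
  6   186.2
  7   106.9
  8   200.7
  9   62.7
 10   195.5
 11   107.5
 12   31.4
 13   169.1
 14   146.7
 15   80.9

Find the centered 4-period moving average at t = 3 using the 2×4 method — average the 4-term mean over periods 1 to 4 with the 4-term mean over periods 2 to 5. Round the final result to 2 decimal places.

Sum over 1–4: 108.2 + 213.9 + 5.7 + 175.9 = 503.7
Sum over 2–5: 213.9 + 5.7 + 175.9 + 185.3 = 580.8
CMA at t=3 = (503.7 + 580.8) / (2·4) = 1084.5 / 8 = 135.56

135.56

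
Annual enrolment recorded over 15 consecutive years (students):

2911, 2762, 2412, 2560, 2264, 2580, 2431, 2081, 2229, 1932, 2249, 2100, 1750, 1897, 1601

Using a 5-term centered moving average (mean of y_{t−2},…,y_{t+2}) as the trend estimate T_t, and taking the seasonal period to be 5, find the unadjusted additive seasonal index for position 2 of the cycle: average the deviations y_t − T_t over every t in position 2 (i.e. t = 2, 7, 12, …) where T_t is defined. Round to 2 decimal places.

114.20

Season position 2 occurs at t = 7, 12 (where T_t is defined).
t=7: T_7 = 2317.0000; y_7 − T_7 = 2431 − 2317.0000 = 114.0000
t=12: T_12 = 1985.6000; y_12 − T_12 = 2100 − 1985.6000 = 114.4000
Mean deviation: (114.0000 + 114.4000) / 2 = 114.20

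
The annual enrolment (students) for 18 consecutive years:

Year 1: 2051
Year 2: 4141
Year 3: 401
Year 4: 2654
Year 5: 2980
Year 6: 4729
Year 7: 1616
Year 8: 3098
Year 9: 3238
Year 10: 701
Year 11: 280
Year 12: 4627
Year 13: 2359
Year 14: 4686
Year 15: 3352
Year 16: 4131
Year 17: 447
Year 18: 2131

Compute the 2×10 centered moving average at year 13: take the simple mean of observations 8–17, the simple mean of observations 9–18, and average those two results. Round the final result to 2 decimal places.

Sum over 8–17: 3098 + 3238 + 701 + 280 + 4627 + 2359 + 4686 + 3352 + 4131 + 447 = 26919
Sum over 9–18: 3238 + 701 + 280 + 4627 + 2359 + 4686 + 3352 + 4131 + 447 + 2131 = 25952
CMA at t=13 = (26919 + 25952) / (2·10) = 52871 / 20 = 2643.55

2643.55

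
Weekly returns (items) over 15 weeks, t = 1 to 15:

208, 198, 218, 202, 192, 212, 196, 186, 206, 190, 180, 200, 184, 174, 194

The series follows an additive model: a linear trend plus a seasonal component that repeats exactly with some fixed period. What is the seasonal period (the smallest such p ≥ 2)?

3

First differences y_{t+1} − y_t: -10, 20, -16, -10, 20, -16, -10, 20, …
The difference pattern repeats every 3 terms and not for any smaller step, so p = 3.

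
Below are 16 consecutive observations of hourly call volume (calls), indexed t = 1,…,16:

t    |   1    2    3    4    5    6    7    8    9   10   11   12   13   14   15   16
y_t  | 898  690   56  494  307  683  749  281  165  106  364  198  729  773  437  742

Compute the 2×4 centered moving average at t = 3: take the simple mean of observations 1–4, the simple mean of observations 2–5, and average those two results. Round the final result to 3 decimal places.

460.625

Sum over 1–4: 898 + 690 + 56 + 494 = 2138
Sum over 2–5: 690 + 56 + 494 + 307 = 1547
CMA at t=3 = (2138 + 1547) / (2·4) = 3685 / 8 = 460.625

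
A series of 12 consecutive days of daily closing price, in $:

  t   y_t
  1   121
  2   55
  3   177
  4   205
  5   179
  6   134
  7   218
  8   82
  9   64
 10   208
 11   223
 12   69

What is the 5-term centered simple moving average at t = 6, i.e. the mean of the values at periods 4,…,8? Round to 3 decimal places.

163.600

Sum of periods 4–8: 205 + 179 + 134 + 218 + 82 = 818
Divide by 5: 818 / 5 = 163.600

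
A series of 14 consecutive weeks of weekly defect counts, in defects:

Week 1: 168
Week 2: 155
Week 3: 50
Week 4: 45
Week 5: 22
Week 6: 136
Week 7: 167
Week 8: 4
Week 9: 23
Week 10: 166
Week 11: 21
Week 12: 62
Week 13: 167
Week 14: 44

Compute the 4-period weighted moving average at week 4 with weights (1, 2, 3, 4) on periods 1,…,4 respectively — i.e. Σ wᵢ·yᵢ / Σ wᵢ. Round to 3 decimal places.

80.800

Weighted sum: 1·168 + 2·155 + 3·50 + 4·45 = 168 + 310 + 150 + 180 = 808
Weight total: 1 + 2 + 3 + 4 = 10
WMA = 808 / 10 = 80.800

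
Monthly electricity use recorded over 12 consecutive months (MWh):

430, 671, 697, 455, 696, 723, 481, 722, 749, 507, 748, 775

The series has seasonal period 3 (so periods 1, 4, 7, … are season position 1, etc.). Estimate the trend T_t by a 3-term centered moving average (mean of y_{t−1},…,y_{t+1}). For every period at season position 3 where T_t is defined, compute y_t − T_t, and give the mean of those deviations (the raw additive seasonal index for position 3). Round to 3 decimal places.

Season position 3 occurs at t = 3, 6, 9 (where T_t is defined).
t=3: T_3 = 607.66667; y_3 − T_3 = 697 − 607.66667 = 89.33333
t=6: T_6 = 633.33333; y_6 − T_6 = 723 − 633.33333 = 89.66667
t=9: T_9 = 659.33333; y_9 − T_9 = 749 − 659.33333 = 89.66667
Mean deviation: (89.33333 + 89.66667 + 89.66667) / 3 = 89.556

89.556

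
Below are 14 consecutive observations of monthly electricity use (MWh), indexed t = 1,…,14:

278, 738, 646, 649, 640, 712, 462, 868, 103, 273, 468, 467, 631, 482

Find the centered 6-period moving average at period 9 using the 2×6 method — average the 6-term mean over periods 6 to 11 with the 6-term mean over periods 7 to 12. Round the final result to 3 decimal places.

Sum over 6–11: 712 + 462 + 868 + 103 + 273 + 468 = 2886
Sum over 7–12: 462 + 868 + 103 + 273 + 468 + 467 = 2641
CMA at t=9 = (2886 + 2641) / (2·6) = 5527 / 12 = 460.583

460.583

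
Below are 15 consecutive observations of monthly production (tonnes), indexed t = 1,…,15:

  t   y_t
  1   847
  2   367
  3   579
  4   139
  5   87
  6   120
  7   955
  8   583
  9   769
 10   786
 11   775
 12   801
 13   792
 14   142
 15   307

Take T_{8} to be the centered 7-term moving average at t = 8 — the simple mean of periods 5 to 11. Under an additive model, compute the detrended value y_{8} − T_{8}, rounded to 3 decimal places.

Trend T_8 = (87 + 120 + 955 + 583 + 769 + 786 + 775) / 7 = 4075/7 = 582.14286
Detrended value: 583 − 582.14286 = 0.857

0.857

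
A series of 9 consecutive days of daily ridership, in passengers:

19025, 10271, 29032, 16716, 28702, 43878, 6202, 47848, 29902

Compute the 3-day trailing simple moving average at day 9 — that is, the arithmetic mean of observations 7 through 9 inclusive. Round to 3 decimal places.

Sum of periods 7–9: 6202 + 47848 + 29902 = 83952
Divide by 3: 83952 / 3 = 27984.000

27984.000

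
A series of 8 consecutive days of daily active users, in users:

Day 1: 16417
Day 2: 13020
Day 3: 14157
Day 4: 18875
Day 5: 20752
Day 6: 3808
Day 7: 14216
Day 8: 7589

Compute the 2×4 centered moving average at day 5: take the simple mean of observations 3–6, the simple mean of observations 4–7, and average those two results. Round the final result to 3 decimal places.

14405.375

Sum over 3–6: 14157 + 18875 + 20752 + 3808 = 57592
Sum over 4–7: 18875 + 20752 + 3808 + 14216 = 57651
CMA at t=5 = (57592 + 57651) / (2·4) = 115243 / 8 = 14405.375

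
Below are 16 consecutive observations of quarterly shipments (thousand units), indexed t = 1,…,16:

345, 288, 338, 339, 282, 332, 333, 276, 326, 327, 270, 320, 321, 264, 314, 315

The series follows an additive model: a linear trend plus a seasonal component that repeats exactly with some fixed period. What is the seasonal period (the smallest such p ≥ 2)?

First differences y_{t+1} − y_t: -57, 50, 1, -57, 50, 1, -57, 50, …
The difference pattern repeats every 3 terms and not for any smaller step, so p = 3.

3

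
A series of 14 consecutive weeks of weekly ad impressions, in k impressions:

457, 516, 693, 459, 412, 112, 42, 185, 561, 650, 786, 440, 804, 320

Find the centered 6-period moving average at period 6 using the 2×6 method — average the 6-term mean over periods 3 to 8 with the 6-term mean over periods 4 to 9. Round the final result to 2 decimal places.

306.17

Sum over 3–8: 693 + 459 + 412 + 112 + 42 + 185 = 1903
Sum over 4–9: 459 + 412 + 112 + 42 + 185 + 561 = 1771
CMA at t=6 = (1903 + 1771) / (2·6) = 3674 / 12 = 306.17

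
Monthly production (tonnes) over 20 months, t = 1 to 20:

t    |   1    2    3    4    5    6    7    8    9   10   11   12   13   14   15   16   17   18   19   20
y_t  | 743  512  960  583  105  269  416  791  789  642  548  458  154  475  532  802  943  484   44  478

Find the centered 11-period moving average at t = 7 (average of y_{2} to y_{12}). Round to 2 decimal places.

Sum of periods 2–12: 512 + 960 + 583 + 105 + 269 + 416 + 791 + 789 + 642 + 548 + 458 = 6073
Divide by 11: 6073 / 11 = 552.09

552.09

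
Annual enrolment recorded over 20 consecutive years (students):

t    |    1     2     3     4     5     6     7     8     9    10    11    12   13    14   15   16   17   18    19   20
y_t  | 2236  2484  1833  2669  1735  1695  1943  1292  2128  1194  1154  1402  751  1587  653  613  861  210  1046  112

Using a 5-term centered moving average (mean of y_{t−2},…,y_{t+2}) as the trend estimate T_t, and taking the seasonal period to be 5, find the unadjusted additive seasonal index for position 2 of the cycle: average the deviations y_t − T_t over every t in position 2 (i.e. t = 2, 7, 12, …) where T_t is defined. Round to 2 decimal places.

184.40

Season position 2 occurs at t = 7, 12, 17 (where T_t is defined).
t=7: T_7 = 1758.6000; y_7 − T_7 = 1943 − 1758.6000 = 184.4000
t=12: T_12 = 1217.6000; y_12 − T_12 = 1402 − 1217.6000 = 184.4000
t=17: T_17 = 676.6000; y_17 − T_17 = 861 − 676.6000 = 184.4000
Mean deviation: (184.4000 + 184.4000 + 184.4000) / 3 = 184.40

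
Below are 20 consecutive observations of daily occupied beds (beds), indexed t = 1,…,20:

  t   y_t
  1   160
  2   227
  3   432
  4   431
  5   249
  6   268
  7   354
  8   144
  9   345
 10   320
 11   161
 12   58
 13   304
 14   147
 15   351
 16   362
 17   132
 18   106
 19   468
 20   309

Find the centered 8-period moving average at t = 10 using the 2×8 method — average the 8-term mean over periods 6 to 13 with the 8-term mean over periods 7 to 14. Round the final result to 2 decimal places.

236.69

Sum over 6–13: 268 + 354 + 144 + 345 + 320 + 161 + 58 + 304 = 1954
Sum over 7–14: 354 + 144 + 345 + 320 + 161 + 58 + 304 + 147 = 1833
CMA at t=10 = (1954 + 1833) / (2·8) = 3787 / 16 = 236.69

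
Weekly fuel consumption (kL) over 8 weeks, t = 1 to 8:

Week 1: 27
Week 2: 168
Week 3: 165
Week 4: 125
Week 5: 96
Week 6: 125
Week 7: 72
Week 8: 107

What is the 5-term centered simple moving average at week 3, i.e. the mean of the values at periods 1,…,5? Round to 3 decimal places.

Sum of periods 1–5: 27 + 168 + 165 + 125 + 96 = 581
Divide by 5: 581 / 5 = 116.200

116.200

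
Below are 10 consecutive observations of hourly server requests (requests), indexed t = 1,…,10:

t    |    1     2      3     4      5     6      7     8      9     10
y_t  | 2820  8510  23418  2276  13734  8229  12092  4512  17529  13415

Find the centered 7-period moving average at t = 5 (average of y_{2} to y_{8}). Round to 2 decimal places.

10395.86

Sum of periods 2–8: 8510 + 23418 + 2276 + 13734 + 8229 + 12092 + 4512 = 72771
Divide by 7: 72771 / 7 = 10395.86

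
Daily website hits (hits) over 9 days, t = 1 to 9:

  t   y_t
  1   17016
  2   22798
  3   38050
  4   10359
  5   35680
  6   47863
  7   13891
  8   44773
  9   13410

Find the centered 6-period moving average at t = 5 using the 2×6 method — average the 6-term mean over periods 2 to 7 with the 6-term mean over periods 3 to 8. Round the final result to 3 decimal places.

29938.083

Sum over 2–7: 22798 + 38050 + 10359 + 35680 + 47863 + 13891 = 168641
Sum over 3–8: 38050 + 10359 + 35680 + 47863 + 13891 + 44773 = 190616
CMA at t=5 = (168641 + 190616) / (2·6) = 359257 / 12 = 29938.083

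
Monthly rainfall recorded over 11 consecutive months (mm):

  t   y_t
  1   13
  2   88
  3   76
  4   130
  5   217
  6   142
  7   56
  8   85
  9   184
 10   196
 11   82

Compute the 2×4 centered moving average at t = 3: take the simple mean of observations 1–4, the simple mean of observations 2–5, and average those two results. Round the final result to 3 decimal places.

Sum over 1–4: 13 + 88 + 76 + 130 = 307
Sum over 2–5: 88 + 76 + 130 + 217 = 511
CMA at t=3 = (307 + 511) / (2·4) = 818 / 8 = 102.250

102.250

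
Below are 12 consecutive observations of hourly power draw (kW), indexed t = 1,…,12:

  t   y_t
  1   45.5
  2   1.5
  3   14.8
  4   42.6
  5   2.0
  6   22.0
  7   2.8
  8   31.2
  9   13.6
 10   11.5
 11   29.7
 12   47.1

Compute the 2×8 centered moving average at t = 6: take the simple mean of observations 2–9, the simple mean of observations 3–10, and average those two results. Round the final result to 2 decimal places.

Sum over 2–9: 1.5 + 14.8 + 42.6 + 2.0 + 22.0 + 2.8 + 31.2 + 13.6 = 130.5
Sum over 3–10: 14.8 + 42.6 + 2.0 + 22.0 + 2.8 + 31.2 + 13.6 + 11.5 = 140.5
CMA at t=6 = (130.5 + 140.5) / (2·8) = 271.0 / 16 = 16.94

16.94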